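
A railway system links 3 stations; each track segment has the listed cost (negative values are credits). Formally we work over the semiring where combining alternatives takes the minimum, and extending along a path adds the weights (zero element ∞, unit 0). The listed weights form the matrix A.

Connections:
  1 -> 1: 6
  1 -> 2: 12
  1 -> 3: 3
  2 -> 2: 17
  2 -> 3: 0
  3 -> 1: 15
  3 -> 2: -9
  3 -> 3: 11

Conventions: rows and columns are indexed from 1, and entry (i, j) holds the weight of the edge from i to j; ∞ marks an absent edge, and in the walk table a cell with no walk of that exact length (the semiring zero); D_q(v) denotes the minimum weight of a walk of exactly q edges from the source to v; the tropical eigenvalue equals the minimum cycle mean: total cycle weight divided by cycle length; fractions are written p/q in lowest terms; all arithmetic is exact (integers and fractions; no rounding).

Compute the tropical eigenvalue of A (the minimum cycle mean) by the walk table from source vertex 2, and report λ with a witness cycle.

q=0: [∞, 0, ∞]
q=1: [∞, 17, 0]
q=2: [15, -9, 11]
q=3: [21, 2, -9]
Optimal cycle mean attained by: cycle 2->3->2, total 0 + (-9), length 2.
Answer: λ = -9/2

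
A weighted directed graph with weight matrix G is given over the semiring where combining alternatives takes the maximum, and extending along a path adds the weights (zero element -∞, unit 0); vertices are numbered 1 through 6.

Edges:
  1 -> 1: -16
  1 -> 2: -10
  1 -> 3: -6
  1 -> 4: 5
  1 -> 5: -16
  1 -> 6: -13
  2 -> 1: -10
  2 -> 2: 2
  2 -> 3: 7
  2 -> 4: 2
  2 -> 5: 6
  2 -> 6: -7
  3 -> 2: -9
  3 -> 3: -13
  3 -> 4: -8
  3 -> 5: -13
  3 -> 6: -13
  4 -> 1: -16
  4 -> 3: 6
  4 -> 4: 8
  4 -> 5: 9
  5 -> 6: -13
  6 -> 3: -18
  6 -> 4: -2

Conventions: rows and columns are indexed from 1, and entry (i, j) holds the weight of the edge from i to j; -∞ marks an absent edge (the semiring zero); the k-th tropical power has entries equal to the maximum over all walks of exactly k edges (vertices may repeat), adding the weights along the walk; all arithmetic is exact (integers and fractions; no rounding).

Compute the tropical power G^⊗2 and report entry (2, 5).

G^⊗2:
  [-11, -8, 11, 13, 14, -17]
  [-8, 4, 9, 10, 11, -5]
  [-19, -7, -2, 0, 1, -16]
  [-8, -3, 14, 16, 17, -4]
  [-∞, -∞, -31, -15, -∞, -∞]
  [-18, -27, 4, 6, 7, -31]
Key observation: the optimum is the walk 2->4->5, with weight 2 + 9 = 11.
Optimal value attained by: walk 2->4->5.
Answer: (G^⊗2)[2][5] = 11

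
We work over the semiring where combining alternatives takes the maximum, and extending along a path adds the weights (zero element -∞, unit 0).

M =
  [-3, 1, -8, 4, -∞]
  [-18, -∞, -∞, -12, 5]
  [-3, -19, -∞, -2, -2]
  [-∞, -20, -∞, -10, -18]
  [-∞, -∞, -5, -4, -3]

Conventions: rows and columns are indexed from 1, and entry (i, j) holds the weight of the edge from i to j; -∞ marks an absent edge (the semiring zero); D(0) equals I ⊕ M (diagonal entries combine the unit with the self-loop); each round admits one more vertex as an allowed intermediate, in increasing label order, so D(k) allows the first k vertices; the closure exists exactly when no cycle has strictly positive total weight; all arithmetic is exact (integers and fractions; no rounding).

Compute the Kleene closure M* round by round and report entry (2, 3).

D(0):
  [0, 1, -8, 4, -∞]
  [-18, 0, -∞, -12, 5]
  [-3, -19, 0, -2, -2]
  [-∞, -20, -∞, 0, -18]
  [-∞, -∞, -5, -4, 0]
D(1):
  [0, 1, -8, 4, -∞]
  [-18, 0, -26, -12, 5]
  [-3, -2, 0, 1, -2]
  [-∞, -20, -∞, 0, -18]
  [-∞, -∞, -5, -4, 0]
D(2):
  [0, 1, -8, 4, 6]
  [-18, 0, -26, -12, 5]
  [-3, -2, 0, 1, 3]
  [-38, -20, -46, 0, -15]
  [-∞, -∞, -5, -4, 0]
D(3):
  [0, 1, -8, 4, 6]
  [-18, 0, -26, -12, 5]
  [-3, -2, 0, 1, 3]
  [-38, -20, -46, 0, -15]
  [-8, -7, -5, -4, 0]
D(4):
  [0, 1, -8, 4, 6]
  [-18, 0, -26, -12, 5]
  [-3, -2, 0, 1, 3]
  [-38, -20, -46, 0, -15]
  [-8, -7, -5, -4, 0]
D(5):
  [0, 1, 1, 4, 6]
  [-3, 0, 0, 1, 5]
  [-3, -2, 0, 1, 3]
  [-23, -20, -20, 0, -15]
  [-8, -7, -5, -4, 0]
Answer: M*[2][3] = 0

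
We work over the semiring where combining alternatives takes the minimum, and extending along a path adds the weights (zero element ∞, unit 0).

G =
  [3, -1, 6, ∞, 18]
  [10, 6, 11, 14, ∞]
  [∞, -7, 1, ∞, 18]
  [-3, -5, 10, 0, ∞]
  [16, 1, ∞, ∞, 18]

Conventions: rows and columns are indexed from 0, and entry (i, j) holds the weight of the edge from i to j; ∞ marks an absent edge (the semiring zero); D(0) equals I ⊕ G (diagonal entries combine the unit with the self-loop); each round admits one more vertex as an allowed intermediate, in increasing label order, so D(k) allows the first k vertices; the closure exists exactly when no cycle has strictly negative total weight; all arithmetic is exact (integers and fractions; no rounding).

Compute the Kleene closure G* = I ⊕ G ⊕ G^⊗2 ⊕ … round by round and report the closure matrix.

D(0):
  [0, -1, 6, ∞, 18]
  [10, 0, 11, 14, ∞]
  [∞, -7, 0, ∞, 18]
  [-3, -5, 10, 0, ∞]
  [16, 1, ∞, ∞, 0]
D(1):
  [0, -1, 6, ∞, 18]
  [10, 0, 11, 14, 28]
  [∞, -7, 0, ∞, 18]
  [-3, -5, 3, 0, 15]
  [16, 1, 22, ∞, 0]
D(2):
  [0, -1, 6, 13, 18]
  [10, 0, 11, 14, 28]
  [3, -7, 0, 7, 18]
  [-3, -5, 3, 0, 15]
  [11, 1, 12, 15, 0]
D(3):
  [0, -1, 6, 13, 18]
  [10, 0, 11, 14, 28]
  [3, -7, 0, 7, 18]
  [-3, -5, 3, 0, 15]
  [11, 1, 12, 15, 0]
D(4):
  [0, -1, 6, 13, 18]
  [10, 0, 11, 14, 28]
  [3, -7, 0, 7, 18]
  [-3, -5, 3, 0, 15]
  [11, 1, 12, 15, 0]
D(5):
  [0, -1, 6, 13, 18]
  [10, 0, 11, 14, 28]
  [3, -7, 0, 7, 18]
  [-3, -5, 3, 0, 15]
  [11, 1, 12, 15, 0]
Answer: G* = [[0, -1, 6, 13, 18], [10, 0, 11, 14, 28], [3, -7, 0, 7, 18], [-3, -5, 3, 0, 15], [11, 1, 12, 15, 0]]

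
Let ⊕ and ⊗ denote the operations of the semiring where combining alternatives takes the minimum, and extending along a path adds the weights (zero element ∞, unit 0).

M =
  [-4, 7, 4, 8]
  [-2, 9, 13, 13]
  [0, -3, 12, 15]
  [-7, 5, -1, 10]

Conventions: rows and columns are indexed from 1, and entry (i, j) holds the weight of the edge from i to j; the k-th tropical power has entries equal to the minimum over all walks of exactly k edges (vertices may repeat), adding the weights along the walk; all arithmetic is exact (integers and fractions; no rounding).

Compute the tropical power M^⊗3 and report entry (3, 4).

M^⊗2:
  [-8, 1, 0, 4]
  [-6, 5, 2, 6]
  [-5, 6, 4, 8]
  [-11, -4, -3, 1]
M^⊗3:
  [-12, -3, -4, 0]
  [-10, -1, -2, 2]
  [-9, 1, -1, 3]
  [-15, -6, -7, -3]
Key observation: the optimum is the walk 3->2->1->4, with weight (-3) + (-2) + 8 = 3.
Optimal value attained by: walk 3->2->1->4.
Answer: (M^⊗3)[3][4] = 3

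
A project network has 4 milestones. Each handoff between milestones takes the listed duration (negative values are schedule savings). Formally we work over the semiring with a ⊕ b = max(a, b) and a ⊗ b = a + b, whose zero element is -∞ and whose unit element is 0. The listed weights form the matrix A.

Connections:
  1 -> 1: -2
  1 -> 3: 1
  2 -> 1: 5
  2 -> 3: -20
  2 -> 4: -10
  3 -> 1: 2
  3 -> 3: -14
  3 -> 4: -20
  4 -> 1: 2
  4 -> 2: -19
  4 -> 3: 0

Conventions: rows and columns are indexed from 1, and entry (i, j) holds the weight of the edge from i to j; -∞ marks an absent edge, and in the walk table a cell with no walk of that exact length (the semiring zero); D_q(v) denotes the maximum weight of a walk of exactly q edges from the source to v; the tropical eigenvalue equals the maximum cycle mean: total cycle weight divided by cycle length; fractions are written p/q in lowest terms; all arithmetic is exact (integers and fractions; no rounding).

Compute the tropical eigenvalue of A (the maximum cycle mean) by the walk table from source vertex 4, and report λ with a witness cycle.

q=0: [-∞, -∞, -∞, 0]
q=1: [2, -19, 0, -∞]
q=2: [2, -∞, 3, -20]
q=3: [5, -39, 3, -17]
q=4: [5, -36, 6, -17]
Optimal cycle mean attained by: cycle 1->3->1, total 1 + 2, length 2.
Answer: λ = 3/2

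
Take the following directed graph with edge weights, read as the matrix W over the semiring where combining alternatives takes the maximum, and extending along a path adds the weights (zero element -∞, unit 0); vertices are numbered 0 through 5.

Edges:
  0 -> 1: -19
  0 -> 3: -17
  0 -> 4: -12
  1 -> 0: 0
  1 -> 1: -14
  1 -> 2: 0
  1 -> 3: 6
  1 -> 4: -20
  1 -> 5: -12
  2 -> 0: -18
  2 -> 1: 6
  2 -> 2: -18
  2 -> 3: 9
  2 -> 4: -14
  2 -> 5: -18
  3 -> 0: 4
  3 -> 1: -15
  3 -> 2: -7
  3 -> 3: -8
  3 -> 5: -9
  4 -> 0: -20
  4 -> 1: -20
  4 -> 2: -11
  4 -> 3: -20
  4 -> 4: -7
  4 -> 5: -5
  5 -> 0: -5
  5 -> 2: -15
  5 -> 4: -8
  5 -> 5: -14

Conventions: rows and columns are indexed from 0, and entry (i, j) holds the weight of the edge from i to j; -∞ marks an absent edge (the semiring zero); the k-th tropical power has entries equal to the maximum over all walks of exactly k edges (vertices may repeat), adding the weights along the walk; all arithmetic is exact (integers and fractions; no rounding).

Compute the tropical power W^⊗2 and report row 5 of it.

W^⊗2:
  [-13, -32, -19, -13, -19, -17]
  [10, 6, -1, 9, -12, -3]
  [13, -6, 6, 12, -14, 0]
  [-4, -1, -15, 2, -8, -17]
  [-10, -5, -18, -2, -13, -12]
  [-19, -9, -19, -6, -15, -13]
Answer: row 5 of W^⊗2 = [-19, -9, -19, -6, -15, -13]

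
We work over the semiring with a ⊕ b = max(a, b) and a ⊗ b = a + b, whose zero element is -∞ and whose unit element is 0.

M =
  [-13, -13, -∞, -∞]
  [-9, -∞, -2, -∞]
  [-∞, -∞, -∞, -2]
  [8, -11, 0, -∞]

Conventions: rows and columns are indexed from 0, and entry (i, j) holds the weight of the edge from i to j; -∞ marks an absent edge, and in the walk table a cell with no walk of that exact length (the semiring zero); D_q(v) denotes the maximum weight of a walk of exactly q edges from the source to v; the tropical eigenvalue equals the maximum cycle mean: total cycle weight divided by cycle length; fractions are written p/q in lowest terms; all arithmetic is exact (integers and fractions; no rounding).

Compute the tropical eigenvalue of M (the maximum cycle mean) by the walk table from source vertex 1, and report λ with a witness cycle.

q=0: [-∞, 0, -∞, -∞]
q=1: [-9, -∞, -2, -∞]
q=2: [-22, -22, -∞, -4]
q=3: [4, -15, -4, -∞]
q=4: [-9, -9, -17, -6]
Optimal cycle mean attained by: cycle 2->3->2, total (-2) + 0, length 2.
Answer: λ = -1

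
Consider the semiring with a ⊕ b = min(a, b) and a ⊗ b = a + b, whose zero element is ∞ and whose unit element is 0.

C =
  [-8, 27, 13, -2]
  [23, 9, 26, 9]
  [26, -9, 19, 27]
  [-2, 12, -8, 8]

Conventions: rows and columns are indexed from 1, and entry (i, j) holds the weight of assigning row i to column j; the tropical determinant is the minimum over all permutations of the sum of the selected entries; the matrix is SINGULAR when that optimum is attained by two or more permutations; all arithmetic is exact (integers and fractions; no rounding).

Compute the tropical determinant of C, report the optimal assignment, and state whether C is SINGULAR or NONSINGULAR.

σ = (1, 2, 3, 4): (-8) + 9 + 19 + 8 = 28
σ = (1, 2, 4, 3): (-8) + 9 + 27 + (-8) = 20
σ = (1, 3, 2, 4): (-8) + 26 + (-9) + 8 = 17
σ = (1, 3, 4, 2): (-8) + 26 + 27 + 12 = 57
σ = (1, 4, 2, 3): (-8) + 9 + (-9) + (-8) = -16
σ = (1, 4, 3, 2): (-8) + 9 + 19 + 12 = 32
σ = (2, 1, 3, 4): 27 + 23 + 19 + 8 = 77
σ = (2, 1, 4, 3): 27 + 23 + 27 + (-8) = 69
σ = (2, 3, 1, 4): 27 + 26 + 26 + 8 = 87
σ = (2, 3, 4, 1): 27 + 26 + 27 + (-2) = 78
σ = (2, 4, 1, 3): 27 + 9 + 26 + (-8) = 54
σ = (2, 4, 3, 1): 27 + 9 + 19 + (-2) = 53
σ = (3, 1, 2, 4): 13 + 23 + (-9) + 8 = 35
σ = (3, 1, 4, 2): 13 + 23 + 27 + 12 = 75
σ = (3, 2, 1, 4): 13 + 9 + 26 + 8 = 56
σ = (3, 2, 4, 1): 13 + 9 + 27 + (-2) = 47
σ = (3, 4, 1, 2): 13 + 9 + 26 + 12 = 60
σ = (3, 4, 2, 1): 13 + 9 + (-9) + (-2) = 11
σ = (4, 1, 2, 3): (-2) + 23 + (-9) + (-8) = 4
σ = (4, 1, 3, 2): (-2) + 23 + 19 + 12 = 52
σ = (4, 2, 1, 3): (-2) + 9 + 26 + (-8) = 25
σ = (4, 2, 3, 1): (-2) + 9 + 19 + (-2) = 24
σ = (4, 3, 1, 2): (-2) + 26 + 26 + 12 = 62
σ = (4, 3, 2, 1): (-2) + 26 + (-9) + (-2) = 13
Optimal value attained by: σ = (1, 4, 2, 3).
Answer: det⊕(C) = -16; verdict: NONSINGULAR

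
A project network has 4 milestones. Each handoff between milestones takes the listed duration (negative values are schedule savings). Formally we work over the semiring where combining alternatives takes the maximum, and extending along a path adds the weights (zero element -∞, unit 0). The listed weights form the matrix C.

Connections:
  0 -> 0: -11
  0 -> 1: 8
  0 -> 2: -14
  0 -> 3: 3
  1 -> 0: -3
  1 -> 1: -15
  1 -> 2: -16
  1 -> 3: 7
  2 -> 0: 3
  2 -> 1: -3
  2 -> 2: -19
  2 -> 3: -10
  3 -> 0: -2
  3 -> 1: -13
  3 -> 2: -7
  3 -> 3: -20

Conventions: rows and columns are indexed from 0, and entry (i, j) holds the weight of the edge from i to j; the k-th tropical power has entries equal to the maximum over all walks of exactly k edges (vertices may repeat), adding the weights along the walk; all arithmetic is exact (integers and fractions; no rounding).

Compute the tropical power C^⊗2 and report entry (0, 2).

C^⊗2:
  [5, -3, -4, 15]
  [5, 5, 0, 0]
  [-6, 11, -11, 6]
  [-4, 6, -16, 1]
Key observation: the optimum is the walk 0->3->2, with weight 3 + (-7) = -4.
Optimal value attained by: walk 0->3->2.
Answer: (C^⊗2)[0][2] = -4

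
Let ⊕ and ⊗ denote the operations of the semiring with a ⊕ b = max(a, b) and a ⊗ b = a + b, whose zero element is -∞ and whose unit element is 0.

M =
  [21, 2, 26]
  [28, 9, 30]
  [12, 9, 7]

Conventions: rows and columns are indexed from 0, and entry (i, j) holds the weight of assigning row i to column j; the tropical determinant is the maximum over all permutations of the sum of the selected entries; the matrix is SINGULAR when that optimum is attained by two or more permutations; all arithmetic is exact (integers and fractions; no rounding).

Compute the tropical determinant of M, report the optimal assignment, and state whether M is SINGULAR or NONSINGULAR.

σ = (0, 1, 2): 21 + 9 + 7 = 37
σ = (0, 2, 1): 21 + 30 + 9 = 60
σ = (1, 0, 2): 2 + 28 + 7 = 37
σ = (1, 2, 0): 2 + 30 + 12 = 44
σ = (2, 0, 1): 26 + 28 + 9 = 63
σ = (2, 1, 0): 26 + 9 + 12 = 47
Optimal value attained by: σ = (2, 0, 1).
Answer: det⊕(M) = 63; verdict: NONSINGULAR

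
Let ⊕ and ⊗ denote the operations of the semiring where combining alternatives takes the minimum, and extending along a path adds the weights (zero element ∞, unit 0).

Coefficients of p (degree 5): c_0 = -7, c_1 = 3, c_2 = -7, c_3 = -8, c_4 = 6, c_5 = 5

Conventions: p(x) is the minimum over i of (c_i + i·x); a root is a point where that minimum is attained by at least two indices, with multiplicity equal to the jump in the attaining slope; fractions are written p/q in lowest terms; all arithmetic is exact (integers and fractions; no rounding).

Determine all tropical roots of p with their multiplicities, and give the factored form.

hull edge (i=0, c=-7) to (i=3, c=-8): slope -1/3, span 3
hull edge (i=3, c=-8) to (i=5, c=5): slope 13/2, span 2
Factored form: p(x) = 5 ⊗ (x ⊕ (-13/2)) ⊗ (x ⊕ (-13/2)) ⊗ (x ⊕ 1/3) ⊗ (x ⊕ 1/3) ⊗ (x ⊕ 1/3)
Answer: roots = -13/2 (mult 2), 1/3 (mult 3)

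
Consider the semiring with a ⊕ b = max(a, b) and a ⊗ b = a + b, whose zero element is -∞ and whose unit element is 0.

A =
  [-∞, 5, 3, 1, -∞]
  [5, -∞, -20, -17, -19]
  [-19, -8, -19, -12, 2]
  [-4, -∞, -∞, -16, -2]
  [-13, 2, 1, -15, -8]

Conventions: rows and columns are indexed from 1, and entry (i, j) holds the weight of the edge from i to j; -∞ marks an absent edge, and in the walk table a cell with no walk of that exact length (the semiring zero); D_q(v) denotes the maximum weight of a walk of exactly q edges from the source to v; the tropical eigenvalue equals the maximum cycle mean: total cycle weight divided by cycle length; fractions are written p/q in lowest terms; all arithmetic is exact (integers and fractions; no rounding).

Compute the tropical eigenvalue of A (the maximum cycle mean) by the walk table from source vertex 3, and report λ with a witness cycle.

q=0: [-∞, -∞, 0, -∞, -∞]
q=1: [-19, -8, -19, -12, 2]
q=2: [-3, 4, 3, -13, -6]
q=3: [9, 2, 0, -2, 5]
q=4: [7, 14, 12, 10, 2]
q=5: [19, 12, 10, 8, 14]
Optimal cycle mean attained by: cycle 1->2->1, total 5 + 5, length 2.
Answer: λ = 5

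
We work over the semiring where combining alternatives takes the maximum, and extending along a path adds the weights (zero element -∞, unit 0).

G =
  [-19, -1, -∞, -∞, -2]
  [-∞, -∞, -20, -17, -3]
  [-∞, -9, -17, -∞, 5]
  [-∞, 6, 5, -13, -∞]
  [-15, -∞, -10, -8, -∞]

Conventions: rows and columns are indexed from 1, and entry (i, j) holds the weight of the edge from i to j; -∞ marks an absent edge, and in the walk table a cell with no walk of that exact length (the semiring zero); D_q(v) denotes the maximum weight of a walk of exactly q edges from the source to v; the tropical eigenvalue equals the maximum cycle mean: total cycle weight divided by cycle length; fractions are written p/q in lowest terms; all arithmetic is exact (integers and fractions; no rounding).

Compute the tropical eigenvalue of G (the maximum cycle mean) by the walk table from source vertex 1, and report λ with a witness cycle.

q=0: [0, -∞, -∞, -∞, -∞]
q=1: [-19, -1, -∞, -∞, -2]
q=2: [-17, -20, -12, -10, -4]
q=3: [-19, -4, -5, -12, -7]
q=4: [-22, -6, -7, -15, 0]
q=5: [-15, -9, -10, -8, -2]
Optimal cycle mean attained by: cycle 3->5->4->3, total 5 + (-8) + 5, length 3.
Answer: λ = 2/3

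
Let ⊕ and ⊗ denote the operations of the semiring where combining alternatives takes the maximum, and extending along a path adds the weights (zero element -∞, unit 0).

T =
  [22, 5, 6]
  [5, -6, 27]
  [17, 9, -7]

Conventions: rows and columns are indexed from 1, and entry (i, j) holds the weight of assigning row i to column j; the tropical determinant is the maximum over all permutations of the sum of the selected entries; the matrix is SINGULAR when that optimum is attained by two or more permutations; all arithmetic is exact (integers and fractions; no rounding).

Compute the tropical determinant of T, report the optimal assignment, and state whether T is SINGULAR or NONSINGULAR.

σ = (1, 2, 3): 22 + (-6) + (-7) = 9
σ = (1, 3, 2): 22 + 27 + 9 = 58
σ = (2, 1, 3): 5 + 5 + (-7) = 3
σ = (2, 3, 1): 5 + 27 + 17 = 49
σ = (3, 1, 2): 6 + 5 + 9 = 20
σ = (3, 2, 1): 6 + (-6) + 17 = 17
Optimal value attained by: σ = (1, 3, 2).
Answer: det⊕(T) = 58; verdict: NONSINGULAR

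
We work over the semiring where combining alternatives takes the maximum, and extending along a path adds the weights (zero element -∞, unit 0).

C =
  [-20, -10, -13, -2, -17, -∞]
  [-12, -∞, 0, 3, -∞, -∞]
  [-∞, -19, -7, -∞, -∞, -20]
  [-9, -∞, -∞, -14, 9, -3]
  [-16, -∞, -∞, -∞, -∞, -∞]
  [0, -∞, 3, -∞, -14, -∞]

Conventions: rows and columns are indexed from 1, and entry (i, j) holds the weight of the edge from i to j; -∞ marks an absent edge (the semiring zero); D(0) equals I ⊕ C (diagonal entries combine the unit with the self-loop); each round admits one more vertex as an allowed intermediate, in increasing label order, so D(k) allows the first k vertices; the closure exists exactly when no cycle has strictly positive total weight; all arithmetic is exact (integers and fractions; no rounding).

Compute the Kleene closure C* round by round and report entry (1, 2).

D(0):
  [0, -10, -13, -2, -17, -∞]
  [-12, 0, 0, 3, -∞, -∞]
  [-∞, -19, 0, -∞, -∞, -20]
  [-9, -∞, -∞, 0, 9, -3]
  [-16, -∞, -∞, -∞, 0, -∞]
  [0, -∞, 3, -∞, -14, 0]
D(1):
  [0, -10, -13, -2, -17, -∞]
  [-12, 0, 0, 3, -29, -∞]
  [-∞, -19, 0, -∞, -∞, -20]
  [-9, -19, -22, 0, 9, -3]
  [-16, -26, -29, -18, 0, -∞]
  [0, -10, 3, -2, -14, 0]
D(2):
  [0, -10, -10, -2, -17, -∞]
  [-12, 0, 0, 3, -29, -∞]
  [-31, -19, 0, -16, -48, -20]
  [-9, -19, -19, 0, 9, -3]
  [-16, -26, -26, -18, 0, -∞]
  [0, -10, 3, -2, -14, 0]
D(3):
  [0, -10, -10, -2, -17, -30]
  [-12, 0, 0, 3, -29, -20]
  [-31, -19, 0, -16, -48, -20]
  [-9, -19, -19, 0, 9, -3]
  [-16, -26, -26, -18, 0, -46]
  [0, -10, 3, -2, -14, 0]
D(4):
  [0, -10, -10, -2, 7, -5]
  [-6, 0, 0, 3, 12, 0]
  [-25, -19, 0, -16, -7, -19]
  [-9, -19, -19, 0, 9, -3]
  [-16, -26, -26, -18, 0, -21]
  [0, -10, 3, -2, 7, 0]
D(5):
  [0, -10, -10, -2, 7, -5]
  [-4, 0, 0, 3, 12, 0]
  [-23, -19, 0, -16, -7, -19]
  [-7, -17, -17, 0, 9, -3]
  [-16, -26, -26, -18, 0, -21]
  [0, -10, 3, -2, 7, 0]
D(6):
  [0, -10, -2, -2, 7, -5]
  [0, 0, 3, 3, 12, 0]
  [-19, -19, 0, -16, -7, -19]
  [-3, -13, 0, 0, 9, -3]
  [-16, -26, -18, -18, 0, -21]
  [0, -10, 3, -2, 7, 0]
Answer: C*[1][2] = -10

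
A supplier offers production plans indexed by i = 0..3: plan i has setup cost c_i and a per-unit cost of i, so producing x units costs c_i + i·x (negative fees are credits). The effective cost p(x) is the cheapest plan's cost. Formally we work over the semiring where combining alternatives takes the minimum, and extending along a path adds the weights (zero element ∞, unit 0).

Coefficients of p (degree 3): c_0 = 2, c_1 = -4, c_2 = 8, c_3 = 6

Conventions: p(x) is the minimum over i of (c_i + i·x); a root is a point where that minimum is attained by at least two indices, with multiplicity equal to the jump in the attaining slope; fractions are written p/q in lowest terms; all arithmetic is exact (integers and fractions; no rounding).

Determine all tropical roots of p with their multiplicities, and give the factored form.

hull edge (i=0, c=2) to (i=1, c=-4): slope -6, span 1
hull edge (i=1, c=-4) to (i=3, c=6): slope 5, span 2
Factored form: p(x) = 6 ⊗ (x ⊕ (-5)) ⊗ (x ⊕ (-5)) ⊗ (x ⊕ 6)
Answer: roots = -5 (mult 2), 6 (mult 1)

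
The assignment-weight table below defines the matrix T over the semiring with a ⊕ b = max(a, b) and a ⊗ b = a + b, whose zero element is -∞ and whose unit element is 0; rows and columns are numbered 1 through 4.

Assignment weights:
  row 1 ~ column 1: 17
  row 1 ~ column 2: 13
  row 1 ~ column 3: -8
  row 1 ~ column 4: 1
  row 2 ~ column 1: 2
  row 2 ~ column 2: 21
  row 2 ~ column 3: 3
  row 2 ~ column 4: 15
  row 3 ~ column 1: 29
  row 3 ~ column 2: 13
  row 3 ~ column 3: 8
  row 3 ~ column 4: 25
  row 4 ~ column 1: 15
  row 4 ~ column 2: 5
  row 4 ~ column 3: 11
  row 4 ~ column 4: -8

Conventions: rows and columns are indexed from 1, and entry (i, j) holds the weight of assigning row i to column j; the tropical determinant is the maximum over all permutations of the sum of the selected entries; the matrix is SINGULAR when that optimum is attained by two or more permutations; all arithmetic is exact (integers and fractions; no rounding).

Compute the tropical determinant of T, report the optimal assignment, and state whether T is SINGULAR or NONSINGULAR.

σ = (1, 2, 3, 4): 17 + 21 + 8 + (-8) = 38
σ = (1, 2, 4, 3): 17 + 21 + 25 + 11 = 74
σ = (1, 3, 2, 4): 17 + 3 + 13 + (-8) = 25
σ = (1, 3, 4, 2): 17 + 3 + 25 + 5 = 50
σ = (1, 4, 2, 3): 17 + 15 + 13 + 11 = 56
σ = (1, 4, 3, 2): 17 + 15 + 8 + 5 = 45
σ = (2, 1, 3, 4): 13 + 2 + 8 + (-8) = 15
σ = (2, 1, 4, 3): 13 + 2 + 25 + 11 = 51
σ = (2, 3, 1, 4): 13 + 3 + 29 + (-8) = 37
σ = (2, 3, 4, 1): 13 + 3 + 25 + 15 = 56
σ = (2, 4, 1, 3): 13 + 15 + 29 + 11 = 68
σ = (2, 4, 3, 1): 13 + 15 + 8 + 15 = 51
σ = (3, 1, 2, 4): (-8) + 2 + 13 + (-8) = -1
σ = (3, 1, 4, 2): (-8) + 2 + 25 + 5 = 24
σ = (3, 2, 1, 4): (-8) + 21 + 29 + (-8) = 34
σ = (3, 2, 4, 1): (-8) + 21 + 25 + 15 = 53
σ = (3, 4, 1, 2): (-8) + 15 + 29 + 5 = 41
σ = (3, 4, 2, 1): (-8) + 15 + 13 + 15 = 35
σ = (4, 1, 2, 3): 1 + 2 + 13 + 11 = 27
σ = (4, 1, 3, 2): 1 + 2 + 8 + 5 = 16
σ = (4, 2, 1, 3): 1 + 21 + 29 + 11 = 62
σ = (4, 2, 3, 1): 1 + 21 + 8 + 15 = 45
σ = (4, 3, 1, 2): 1 + 3 + 29 + 5 = 38
σ = (4, 3, 2, 1): 1 + 3 + 13 + 15 = 32
Optimal value attained by: σ = (1, 2, 4, 3).
Answer: det⊕(T) = 74; verdict: NONSINGULAR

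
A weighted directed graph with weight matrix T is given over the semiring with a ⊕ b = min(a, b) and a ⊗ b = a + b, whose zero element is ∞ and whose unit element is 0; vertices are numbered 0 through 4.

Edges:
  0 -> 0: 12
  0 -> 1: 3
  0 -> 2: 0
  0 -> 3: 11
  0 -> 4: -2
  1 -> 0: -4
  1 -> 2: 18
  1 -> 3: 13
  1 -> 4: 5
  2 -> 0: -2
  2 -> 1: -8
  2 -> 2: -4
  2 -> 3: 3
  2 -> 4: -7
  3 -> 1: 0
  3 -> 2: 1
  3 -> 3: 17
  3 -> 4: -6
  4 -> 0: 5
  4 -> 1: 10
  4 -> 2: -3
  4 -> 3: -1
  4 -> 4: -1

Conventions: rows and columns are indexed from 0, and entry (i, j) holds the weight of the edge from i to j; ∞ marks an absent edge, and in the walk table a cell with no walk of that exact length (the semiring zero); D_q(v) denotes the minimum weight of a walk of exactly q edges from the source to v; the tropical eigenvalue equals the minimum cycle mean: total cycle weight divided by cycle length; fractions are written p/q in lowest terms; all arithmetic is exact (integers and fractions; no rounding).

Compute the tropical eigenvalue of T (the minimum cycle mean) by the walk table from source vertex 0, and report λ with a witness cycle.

q=0: [0, ∞, ∞, ∞, ∞]
q=1: [12, 3, 0, 11, -2]
q=2: [-2, -8, -5, -3, -7]
q=3: [-12, -13, -10, -8, -12]
q=4: [-17, -18, -15, -13, -17]
q=5: [-22, -23, -20, -18, -22]
Optimal cycle mean attained by: cycle 2->4->2, total (-7) + (-3), length 2.
Answer: λ = -5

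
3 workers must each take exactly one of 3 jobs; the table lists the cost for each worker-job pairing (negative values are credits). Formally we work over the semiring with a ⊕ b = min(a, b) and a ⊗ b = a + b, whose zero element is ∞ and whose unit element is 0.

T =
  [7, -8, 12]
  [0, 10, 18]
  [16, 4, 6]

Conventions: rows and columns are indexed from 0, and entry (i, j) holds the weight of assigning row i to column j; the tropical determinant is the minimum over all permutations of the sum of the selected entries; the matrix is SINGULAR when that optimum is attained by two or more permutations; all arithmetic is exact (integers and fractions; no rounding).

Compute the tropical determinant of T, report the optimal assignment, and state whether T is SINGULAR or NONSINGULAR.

σ = (0, 1, 2): 7 + 10 + 6 = 23
σ = (0, 2, 1): 7 + 18 + 4 = 29
σ = (1, 0, 2): (-8) + 0 + 6 = -2
σ = (1, 2, 0): (-8) + 18 + 16 = 26
σ = (2, 0, 1): 12 + 0 + 4 = 16
σ = (2, 1, 0): 12 + 10 + 16 = 38
Optimal value attained by: σ = (1, 0, 2).
Answer: det⊕(T) = -2; verdict: NONSINGULAR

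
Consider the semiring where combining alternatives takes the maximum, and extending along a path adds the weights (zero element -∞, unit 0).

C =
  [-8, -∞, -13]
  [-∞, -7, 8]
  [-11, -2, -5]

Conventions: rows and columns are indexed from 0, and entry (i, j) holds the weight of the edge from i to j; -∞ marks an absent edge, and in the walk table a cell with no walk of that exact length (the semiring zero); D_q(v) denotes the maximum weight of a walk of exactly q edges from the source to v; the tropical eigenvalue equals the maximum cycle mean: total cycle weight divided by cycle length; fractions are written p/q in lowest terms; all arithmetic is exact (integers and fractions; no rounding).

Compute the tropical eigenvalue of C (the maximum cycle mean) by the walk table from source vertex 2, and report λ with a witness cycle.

q=0: [-∞, -∞, 0]
q=1: [-11, -2, -5]
q=2: [-16, -7, 6]
q=3: [-5, 4, 1]
Optimal cycle mean attained by: cycle 1->2->1, total 8 + (-2), length 2.
Answer: λ = 3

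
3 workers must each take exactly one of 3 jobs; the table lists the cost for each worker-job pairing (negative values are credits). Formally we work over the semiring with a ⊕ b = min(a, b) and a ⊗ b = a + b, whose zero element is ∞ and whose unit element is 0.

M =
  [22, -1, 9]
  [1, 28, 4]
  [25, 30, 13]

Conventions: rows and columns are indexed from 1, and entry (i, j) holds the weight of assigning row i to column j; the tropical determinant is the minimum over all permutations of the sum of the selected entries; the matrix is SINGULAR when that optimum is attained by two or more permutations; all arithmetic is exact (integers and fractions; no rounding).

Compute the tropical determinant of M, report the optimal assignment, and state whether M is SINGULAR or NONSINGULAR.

σ = (1, 2, 3): 22 + 28 + 13 = 63
σ = (1, 3, 2): 22 + 4 + 30 = 56
σ = (2, 1, 3): (-1) + 1 + 13 = 13
σ = (2, 3, 1): (-1) + 4 + 25 = 28
σ = (3, 1, 2): 9 + 1 + 30 = 40
σ = (3, 2, 1): 9 + 28 + 25 = 62
Optimal value attained by: σ = (2, 1, 3).
Answer: det⊕(M) = 13; verdict: NONSINGULAR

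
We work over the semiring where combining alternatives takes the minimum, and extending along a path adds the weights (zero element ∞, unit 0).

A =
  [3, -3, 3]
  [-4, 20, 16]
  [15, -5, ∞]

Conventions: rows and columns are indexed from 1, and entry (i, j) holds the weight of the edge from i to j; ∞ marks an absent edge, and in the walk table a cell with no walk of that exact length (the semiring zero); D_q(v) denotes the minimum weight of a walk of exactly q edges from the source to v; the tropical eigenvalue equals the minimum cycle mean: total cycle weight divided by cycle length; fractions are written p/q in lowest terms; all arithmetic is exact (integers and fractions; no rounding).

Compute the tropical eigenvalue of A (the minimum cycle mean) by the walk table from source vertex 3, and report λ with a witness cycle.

q=0: [∞, ∞, 0]
q=1: [15, -5, ∞]
q=2: [-9, 12, 11]
q=3: [-6, -12, -6]
Optimal cycle mean attained by: cycle 1->2->1, total (-3) + (-4), length 2.
Answer: λ = -7/2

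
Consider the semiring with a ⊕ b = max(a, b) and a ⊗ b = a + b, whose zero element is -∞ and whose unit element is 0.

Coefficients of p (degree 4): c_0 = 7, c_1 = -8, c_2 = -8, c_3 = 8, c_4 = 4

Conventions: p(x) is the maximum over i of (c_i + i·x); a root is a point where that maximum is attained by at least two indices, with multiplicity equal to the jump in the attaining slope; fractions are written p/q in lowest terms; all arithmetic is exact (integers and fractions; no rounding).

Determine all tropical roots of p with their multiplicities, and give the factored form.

hull edge (i=0, c=7) to (i=3, c=8): slope 1/3, span 3
hull edge (i=3, c=8) to (i=4, c=4): slope -4, span 1
Factored form: p(x) = 4 ⊗ (x ⊕ (-1/3)) ⊗ (x ⊕ (-1/3)) ⊗ (x ⊕ (-1/3)) ⊗ (x ⊕ 4)
Answer: roots = -1/3 (mult 3), 4 (mult 1)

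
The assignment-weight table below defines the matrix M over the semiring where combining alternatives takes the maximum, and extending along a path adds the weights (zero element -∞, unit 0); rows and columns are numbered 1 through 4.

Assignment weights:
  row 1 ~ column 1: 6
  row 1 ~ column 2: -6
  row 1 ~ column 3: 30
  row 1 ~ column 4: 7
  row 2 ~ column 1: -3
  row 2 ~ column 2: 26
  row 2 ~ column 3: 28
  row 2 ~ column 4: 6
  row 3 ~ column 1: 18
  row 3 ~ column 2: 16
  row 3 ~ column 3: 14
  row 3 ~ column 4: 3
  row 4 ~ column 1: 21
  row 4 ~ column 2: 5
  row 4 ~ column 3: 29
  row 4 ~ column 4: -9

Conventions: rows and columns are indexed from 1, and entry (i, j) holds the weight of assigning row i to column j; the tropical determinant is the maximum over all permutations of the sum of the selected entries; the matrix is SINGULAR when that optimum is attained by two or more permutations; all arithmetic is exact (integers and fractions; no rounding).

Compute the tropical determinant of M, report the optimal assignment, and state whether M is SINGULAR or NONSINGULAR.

σ = (1, 2, 3, 4): 6 + 26 + 14 + (-9) = 37
σ = (1, 2, 4, 3): 6 + 26 + 3 + 29 = 64
σ = (1, 3, 2, 4): 6 + 28 + 16 + (-9) = 41
σ = (1, 3, 4, 2): 6 + 28 + 3 + 5 = 42
σ = (1, 4, 2, 3): 6 + 6 + 16 + 29 = 57
σ = (1, 4, 3, 2): 6 + 6 + 14 + 5 = 31
σ = (2, 1, 3, 4): (-6) + (-3) + 14 + (-9) = -4
σ = (2, 1, 4, 3): (-6) + (-3) + 3 + 29 = 23
σ = (2, 3, 1, 4): (-6) + 28 + 18 + (-9) = 31
σ = (2, 3, 4, 1): (-6) + 28 + 3 + 21 = 46
σ = (2, 4, 1, 3): (-6) + 6 + 18 + 29 = 47
σ = (2, 4, 3, 1): (-6) + 6 + 14 + 21 = 35
σ = (3, 1, 2, 4): 30 + (-3) + 16 + (-9) = 34
σ = (3, 1, 4, 2): 30 + (-3) + 3 + 5 = 35
σ = (3, 2, 1, 4): 30 + 26 + 18 + (-9) = 65
σ = (3, 2, 4, 1): 30 + 26 + 3 + 21 = 80
σ = (3, 4, 1, 2): 30 + 6 + 18 + 5 = 59
σ = (3, 4, 2, 1): 30 + 6 + 16 + 21 = 73
σ = (4, 1, 2, 3): 7 + (-3) + 16 + 29 = 49
σ = (4, 1, 3, 2): 7 + (-3) + 14 + 5 = 23
σ = (4, 2, 1, 3): 7 + 26 + 18 + 29 = 80
σ = (4, 2, 3, 1): 7 + 26 + 14 + 21 = 68
σ = (4, 3, 1, 2): 7 + 28 + 18 + 5 = 58
σ = (4, 3, 2, 1): 7 + 28 + 16 + 21 = 72
Optimal value attained by: σ = (3, 2, 4, 1).
Answer: det⊕(M) = 80; verdict: SINGULAR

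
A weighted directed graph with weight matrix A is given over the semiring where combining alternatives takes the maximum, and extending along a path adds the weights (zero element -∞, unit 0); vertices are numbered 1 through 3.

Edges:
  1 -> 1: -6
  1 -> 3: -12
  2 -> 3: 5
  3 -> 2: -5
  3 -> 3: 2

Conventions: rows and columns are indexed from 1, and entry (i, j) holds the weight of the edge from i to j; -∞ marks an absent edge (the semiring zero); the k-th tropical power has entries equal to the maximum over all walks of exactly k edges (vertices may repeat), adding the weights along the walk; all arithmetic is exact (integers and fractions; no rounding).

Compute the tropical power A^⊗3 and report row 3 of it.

A^⊗2:
  [-12, -17, -10]
  [-∞, 0, 7]
  [-∞, -3, 4]
A^⊗3:
  [-18, -15, -8]
  [-∞, 2, 9]
  [-∞, -1, 6]
Answer: row 3 of A^⊗3 = [-∞, -1, 6]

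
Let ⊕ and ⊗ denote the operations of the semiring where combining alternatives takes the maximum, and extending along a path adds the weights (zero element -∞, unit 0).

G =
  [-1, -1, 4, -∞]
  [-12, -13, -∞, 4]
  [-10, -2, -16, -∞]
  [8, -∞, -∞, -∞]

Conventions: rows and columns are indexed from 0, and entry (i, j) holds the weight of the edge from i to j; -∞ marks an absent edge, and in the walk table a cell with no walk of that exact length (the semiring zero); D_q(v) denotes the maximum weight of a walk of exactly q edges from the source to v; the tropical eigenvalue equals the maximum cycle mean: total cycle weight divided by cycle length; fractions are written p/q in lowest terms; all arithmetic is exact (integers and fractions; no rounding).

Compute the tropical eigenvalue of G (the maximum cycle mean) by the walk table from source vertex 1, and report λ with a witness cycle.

q=0: [-∞, 0, -∞, -∞]
q=1: [-12, -13, -∞, 4]
q=2: [12, -13, -8, -9]
q=3: [11, 11, 16, -9]
q=4: [10, 14, 15, 15]
Optimal cycle mean attained by: cycle 0->1->3->0, total (-1) + 4 + 8, length 3.
Answer: λ = 11/3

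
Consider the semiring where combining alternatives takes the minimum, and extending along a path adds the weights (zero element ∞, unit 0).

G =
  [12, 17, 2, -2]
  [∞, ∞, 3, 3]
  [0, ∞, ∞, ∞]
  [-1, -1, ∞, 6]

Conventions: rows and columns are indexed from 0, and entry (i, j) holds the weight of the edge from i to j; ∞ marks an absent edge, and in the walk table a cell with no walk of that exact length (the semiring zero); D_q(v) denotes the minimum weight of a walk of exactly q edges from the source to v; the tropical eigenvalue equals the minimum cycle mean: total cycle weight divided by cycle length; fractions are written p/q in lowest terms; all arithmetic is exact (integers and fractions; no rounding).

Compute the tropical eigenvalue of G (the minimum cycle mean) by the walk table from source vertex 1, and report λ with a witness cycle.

q=0: [∞, 0, ∞, ∞]
q=1: [∞, ∞, 3, 3]
q=2: [2, 2, ∞, 9]
q=3: [8, 8, 4, 0]
q=4: [-1, -1, 10, 6]
Optimal cycle mean attained by: cycle 0->3->0, total (-2) + (-1), length 2.
Answer: λ = -3/2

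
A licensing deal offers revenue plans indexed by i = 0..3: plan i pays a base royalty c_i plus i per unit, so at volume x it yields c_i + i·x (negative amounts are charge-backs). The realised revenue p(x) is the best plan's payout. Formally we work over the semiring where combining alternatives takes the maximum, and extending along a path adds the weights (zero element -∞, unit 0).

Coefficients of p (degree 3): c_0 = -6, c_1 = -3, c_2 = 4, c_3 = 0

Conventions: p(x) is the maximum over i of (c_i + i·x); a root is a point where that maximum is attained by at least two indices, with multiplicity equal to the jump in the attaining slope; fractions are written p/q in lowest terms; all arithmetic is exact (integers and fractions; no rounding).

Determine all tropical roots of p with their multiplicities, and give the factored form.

hull edge (i=0, c=-6) to (i=2, c=4): slope 5, span 2
hull edge (i=2, c=4) to (i=3, c=0): slope -4, span 1
Factored form: p(x) = 0 ⊗ (x ⊕ (-5)) ⊗ (x ⊕ (-5)) ⊗ (x ⊕ 4)
Answer: roots = -5 (mult 2), 4 (mult 1)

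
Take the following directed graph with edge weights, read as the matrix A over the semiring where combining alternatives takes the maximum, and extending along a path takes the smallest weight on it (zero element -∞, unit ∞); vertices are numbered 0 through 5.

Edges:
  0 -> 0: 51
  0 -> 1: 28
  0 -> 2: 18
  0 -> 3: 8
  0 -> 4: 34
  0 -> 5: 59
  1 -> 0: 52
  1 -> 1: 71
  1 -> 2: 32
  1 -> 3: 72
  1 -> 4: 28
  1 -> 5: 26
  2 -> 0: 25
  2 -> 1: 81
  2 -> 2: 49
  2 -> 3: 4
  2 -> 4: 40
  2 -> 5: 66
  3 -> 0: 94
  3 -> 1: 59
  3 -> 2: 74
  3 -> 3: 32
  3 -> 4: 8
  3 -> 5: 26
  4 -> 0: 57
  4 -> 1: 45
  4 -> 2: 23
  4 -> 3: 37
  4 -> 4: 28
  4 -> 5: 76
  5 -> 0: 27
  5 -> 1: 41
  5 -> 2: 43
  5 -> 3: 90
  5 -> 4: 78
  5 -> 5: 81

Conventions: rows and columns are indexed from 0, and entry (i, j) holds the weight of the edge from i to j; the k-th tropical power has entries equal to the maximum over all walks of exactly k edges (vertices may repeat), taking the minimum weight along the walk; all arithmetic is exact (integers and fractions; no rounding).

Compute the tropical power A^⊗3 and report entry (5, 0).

A^⊗2:
  [51, 41, 43, 59, 59, 59]
  [72, 71, 72, 71, 34, 52]
  [52, 71, 49, 72, 66, 66]
  [52, 74, 49, 59, 40, 66]
  [51, 45, 43, 76, 76, 76]
  [90, 59, 74, 81, 78, 81]
A^⊗3:
  [59, 59, 59, 59, 59, 59]
  [71, 72, 71, 71, 52, 66]
  [72, 71, 72, 71, 66, 66]
  [59, 71, 59, 72, 66, 66]
  [76, 59, 74, 76, 76, 76]
  [81, 74, 74, 81, 78, 81]
Key observation: the optimum is the walk 5->5->3->0, with weight 81 min 90 min 94 = 81.
Optimal value attained by: walk 5->5->3->0.
Answer: (A^⊗3)[5][0] = 81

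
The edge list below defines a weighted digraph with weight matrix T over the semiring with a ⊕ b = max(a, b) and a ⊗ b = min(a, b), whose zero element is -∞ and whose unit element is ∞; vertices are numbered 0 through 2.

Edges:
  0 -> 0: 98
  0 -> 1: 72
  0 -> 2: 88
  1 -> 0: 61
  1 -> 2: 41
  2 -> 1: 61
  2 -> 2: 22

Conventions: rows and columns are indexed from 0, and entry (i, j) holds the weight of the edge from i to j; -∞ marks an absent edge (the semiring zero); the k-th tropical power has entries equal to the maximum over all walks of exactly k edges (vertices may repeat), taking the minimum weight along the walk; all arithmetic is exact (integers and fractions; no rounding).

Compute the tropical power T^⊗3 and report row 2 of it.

T^⊗2:
  [98, 72, 88]
  [61, 61, 61]
  [61, 22, 41]
T^⊗3:
  [98, 72, 88]
  [61, 61, 61]
  [61, 61, 61]
Answer: row 2 of T^⊗3 = [61, 61, 61]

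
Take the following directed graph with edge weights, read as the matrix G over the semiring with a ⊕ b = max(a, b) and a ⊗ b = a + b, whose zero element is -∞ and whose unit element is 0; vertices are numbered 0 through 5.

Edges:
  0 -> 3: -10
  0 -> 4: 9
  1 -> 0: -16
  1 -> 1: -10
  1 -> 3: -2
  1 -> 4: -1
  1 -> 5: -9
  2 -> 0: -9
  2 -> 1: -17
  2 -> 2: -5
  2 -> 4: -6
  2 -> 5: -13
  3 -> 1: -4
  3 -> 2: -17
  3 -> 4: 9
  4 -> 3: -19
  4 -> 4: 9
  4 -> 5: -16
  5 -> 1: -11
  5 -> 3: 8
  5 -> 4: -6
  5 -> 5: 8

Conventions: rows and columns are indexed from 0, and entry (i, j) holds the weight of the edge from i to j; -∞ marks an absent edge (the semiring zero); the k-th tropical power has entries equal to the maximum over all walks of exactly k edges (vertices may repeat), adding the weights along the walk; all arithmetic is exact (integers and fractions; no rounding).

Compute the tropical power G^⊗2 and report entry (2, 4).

G^⊗2:
  [-∞, -14, -27, -10, 18, -7]
  [-26, -6, -19, -1, 8, -1]
  [-14, -22, -10, -5, 3, -5]
  [-20, -14, -22, -6, 18, -7]
  [-∞, -23, -36, -8, 18, -7]
  [-27, 4, -9, 16, 17, 16]
Key observation: the optimum is the walk 2->4->4, with weight (-6) + 9 = 3.
Optimal value attained by: walk 2->4->4.
Answer: (G^⊗2)[2][4] = 3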